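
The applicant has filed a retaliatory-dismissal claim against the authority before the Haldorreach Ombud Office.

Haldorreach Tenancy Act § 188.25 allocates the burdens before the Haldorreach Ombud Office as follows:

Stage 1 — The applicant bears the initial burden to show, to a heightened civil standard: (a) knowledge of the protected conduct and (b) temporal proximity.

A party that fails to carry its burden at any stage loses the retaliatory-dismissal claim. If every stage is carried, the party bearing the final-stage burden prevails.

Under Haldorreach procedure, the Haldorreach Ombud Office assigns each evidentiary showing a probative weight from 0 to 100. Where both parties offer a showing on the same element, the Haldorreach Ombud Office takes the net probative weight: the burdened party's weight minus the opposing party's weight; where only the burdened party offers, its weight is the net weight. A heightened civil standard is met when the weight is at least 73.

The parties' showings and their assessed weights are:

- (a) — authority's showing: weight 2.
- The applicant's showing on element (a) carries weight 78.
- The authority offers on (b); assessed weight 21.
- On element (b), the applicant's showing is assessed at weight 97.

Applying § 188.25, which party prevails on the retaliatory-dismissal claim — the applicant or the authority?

Stage 1 — burden on applicant; standard: a heightened civil standard (weight is at least 73).
    (a): 78 − 2 = 76 ≥ 73 [met]
    (b): 97 − 21 = 76 ≥ 73 [met]
  The applicant carries the last stage.
With every stage satisfied, the applicant prevails.

applicant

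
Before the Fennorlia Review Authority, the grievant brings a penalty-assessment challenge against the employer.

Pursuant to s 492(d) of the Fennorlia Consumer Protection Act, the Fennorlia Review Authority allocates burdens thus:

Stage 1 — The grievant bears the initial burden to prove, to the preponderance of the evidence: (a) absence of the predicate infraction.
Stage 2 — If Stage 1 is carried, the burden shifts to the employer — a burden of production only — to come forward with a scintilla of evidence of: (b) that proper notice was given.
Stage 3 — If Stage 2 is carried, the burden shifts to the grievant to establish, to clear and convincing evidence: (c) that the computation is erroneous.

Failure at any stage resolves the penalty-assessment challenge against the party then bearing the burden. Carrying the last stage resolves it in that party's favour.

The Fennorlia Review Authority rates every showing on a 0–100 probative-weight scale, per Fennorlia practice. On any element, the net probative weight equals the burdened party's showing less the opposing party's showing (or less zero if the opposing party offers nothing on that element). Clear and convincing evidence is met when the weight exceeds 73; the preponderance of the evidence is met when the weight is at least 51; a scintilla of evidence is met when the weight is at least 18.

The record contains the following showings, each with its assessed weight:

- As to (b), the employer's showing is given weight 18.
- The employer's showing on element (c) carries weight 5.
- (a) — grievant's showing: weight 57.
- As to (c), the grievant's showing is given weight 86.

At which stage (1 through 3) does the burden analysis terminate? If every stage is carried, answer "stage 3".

Stage 1 — burden on grievant; standard: the preponderance of the evidence (weight is at least 51).
    (a): 57 ≥ 51 [met]
  Stage 1 is satisfied; the onus moves to the employer.
Stage 2 — burden on employer; standard: a scintilla of evidence (weight is at least 18).
    (b): 18 ≥ 18 [met]
  Stage 2 carried; the burden shifts to the grievant.
Stage 3 — burden on grievant; standard: clear and convincing evidence (weight exceeds 73).
    (c): 86 − 5 = 81 > 73 [met]
  The grievant carries the last stage.
Every stage carried; the grievant prevails.

stage 3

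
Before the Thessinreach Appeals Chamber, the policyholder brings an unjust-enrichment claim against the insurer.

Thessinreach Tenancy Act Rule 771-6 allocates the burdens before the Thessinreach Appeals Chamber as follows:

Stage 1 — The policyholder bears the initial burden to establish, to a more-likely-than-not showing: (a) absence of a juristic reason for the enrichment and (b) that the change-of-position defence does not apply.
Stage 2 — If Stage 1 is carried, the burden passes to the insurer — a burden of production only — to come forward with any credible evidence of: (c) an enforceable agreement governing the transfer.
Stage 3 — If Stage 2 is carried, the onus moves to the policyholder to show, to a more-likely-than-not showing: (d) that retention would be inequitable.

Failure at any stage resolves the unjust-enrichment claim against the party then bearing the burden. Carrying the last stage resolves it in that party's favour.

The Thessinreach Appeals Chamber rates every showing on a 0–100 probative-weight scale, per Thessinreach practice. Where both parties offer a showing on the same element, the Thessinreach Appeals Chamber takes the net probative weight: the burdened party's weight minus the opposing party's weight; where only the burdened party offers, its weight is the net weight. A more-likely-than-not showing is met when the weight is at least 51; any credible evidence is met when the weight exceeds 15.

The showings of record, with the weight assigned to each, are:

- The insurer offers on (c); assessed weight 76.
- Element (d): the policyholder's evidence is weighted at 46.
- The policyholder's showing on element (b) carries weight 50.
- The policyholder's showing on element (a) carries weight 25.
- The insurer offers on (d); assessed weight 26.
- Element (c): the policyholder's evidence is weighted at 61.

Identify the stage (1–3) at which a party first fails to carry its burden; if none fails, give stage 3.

Stage 1 (policyholder, a more-likely-than-not showing, weight is at least 51): (a) 25 < 51 — fails; (b) 50 < 51 — fails.
  The policyholder does not carry Stage 1.
The analysis ends at Stage 1; the insurer prevails.

stage 1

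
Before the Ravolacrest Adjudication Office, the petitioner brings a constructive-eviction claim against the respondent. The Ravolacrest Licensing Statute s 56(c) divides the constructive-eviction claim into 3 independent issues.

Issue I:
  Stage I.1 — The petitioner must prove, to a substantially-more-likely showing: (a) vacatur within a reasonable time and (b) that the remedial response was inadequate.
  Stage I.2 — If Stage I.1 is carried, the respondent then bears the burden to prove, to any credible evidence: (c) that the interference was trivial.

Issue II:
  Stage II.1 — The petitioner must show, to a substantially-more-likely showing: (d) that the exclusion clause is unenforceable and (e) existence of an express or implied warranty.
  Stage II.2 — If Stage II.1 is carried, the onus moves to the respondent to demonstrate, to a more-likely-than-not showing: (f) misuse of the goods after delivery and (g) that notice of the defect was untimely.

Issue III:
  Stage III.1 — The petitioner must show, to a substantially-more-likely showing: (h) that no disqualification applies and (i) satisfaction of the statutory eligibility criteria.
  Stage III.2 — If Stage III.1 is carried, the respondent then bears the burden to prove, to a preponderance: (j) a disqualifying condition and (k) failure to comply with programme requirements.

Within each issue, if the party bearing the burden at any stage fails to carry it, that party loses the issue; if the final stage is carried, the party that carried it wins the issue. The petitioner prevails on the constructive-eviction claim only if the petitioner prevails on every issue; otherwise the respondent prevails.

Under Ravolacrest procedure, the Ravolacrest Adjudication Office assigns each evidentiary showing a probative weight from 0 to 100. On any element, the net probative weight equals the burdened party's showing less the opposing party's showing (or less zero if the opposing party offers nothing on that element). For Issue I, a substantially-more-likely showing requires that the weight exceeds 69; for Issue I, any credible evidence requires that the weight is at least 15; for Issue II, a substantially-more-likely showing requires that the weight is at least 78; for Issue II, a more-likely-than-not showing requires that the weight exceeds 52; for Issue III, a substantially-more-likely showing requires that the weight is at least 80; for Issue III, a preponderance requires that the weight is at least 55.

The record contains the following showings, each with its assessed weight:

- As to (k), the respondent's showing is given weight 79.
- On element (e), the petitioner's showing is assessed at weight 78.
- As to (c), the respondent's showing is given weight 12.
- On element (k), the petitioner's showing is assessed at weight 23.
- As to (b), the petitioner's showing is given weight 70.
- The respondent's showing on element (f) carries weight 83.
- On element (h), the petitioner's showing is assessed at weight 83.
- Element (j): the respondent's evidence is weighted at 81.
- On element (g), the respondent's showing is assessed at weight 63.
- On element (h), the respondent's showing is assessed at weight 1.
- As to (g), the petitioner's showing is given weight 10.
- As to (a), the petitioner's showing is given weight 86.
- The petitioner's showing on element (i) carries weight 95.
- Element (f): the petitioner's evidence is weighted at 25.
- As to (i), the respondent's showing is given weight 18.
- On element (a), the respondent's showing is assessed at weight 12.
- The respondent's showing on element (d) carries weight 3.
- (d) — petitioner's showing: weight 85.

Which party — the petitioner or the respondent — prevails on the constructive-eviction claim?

— Issue I —
Stage I.1 — burden on petitioner; standard: a substantially-more-likely showing (weight exceeds 69).
    (a): 86 − 12 = 74 > 69 [met]
    (b): 70 > 69 [met]
  Stage I.1 carried; the burden shifts to the respondent.
Stage I.2 — burden on respondent; standard: any credible evidence (weight is at least 15).
    (c): 12 < 15 [not met]
  Stage I.2 not carried; the respondent fails its burden.
The petitioner prevails on this issue.
— Issue II —
Stage II.1 (petitioner, a substantially-more-likely showing, weight is at least 78): (d) net 85−3=82 ≥ 78 — meets; (e) 78 ≥ 78 — meets.
  Stage II.1 is satisfied; the onus moves to the respondent.
Stage II.2 (respondent, a more-likely-than-not showing, weight exceeds 52): (f) net 83−25=58 > 52 — meets; (g) net 63−10=53 > 52 — meets.
  Stage II.2 carried; the final stage is satisfied.
All stages carried — the respondent prevails on this issue.
— Issue III —
Stage III.1 (petitioner, a substantially-more-likely showing, weight is at least 80): (h) net 83−1=82 ≥ 80 — meets; (i) net 95−18=77 < 80 — fails.
  Not every element is met, so the petitioner fails to carry Stage III.1.
The respondent prevails on this issue.
Per-issue: Issue I → petitioner; Issue II → respondent; Issue III → respondent. The petitioner must prevail on every issue; overall, the respondent prevails.

respondent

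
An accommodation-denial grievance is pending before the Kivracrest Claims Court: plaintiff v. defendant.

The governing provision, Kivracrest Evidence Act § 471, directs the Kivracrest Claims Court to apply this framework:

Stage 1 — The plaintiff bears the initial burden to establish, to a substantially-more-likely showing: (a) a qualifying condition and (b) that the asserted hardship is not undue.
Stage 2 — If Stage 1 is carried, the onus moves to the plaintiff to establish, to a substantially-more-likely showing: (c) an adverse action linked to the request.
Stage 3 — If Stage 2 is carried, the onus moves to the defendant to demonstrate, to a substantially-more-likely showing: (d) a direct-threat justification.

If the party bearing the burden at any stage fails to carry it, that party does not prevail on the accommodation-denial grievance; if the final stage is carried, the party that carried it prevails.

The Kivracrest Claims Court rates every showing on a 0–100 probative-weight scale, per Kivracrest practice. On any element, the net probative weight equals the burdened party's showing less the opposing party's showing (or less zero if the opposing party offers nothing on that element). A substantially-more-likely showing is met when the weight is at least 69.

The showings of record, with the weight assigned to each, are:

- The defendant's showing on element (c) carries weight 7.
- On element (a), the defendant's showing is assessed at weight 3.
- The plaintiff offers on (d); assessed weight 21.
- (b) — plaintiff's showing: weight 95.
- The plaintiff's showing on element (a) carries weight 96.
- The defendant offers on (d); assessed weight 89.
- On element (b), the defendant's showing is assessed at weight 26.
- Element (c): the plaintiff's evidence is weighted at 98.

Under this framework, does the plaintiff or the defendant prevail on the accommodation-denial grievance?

Stage 1 — burden on plaintiff; standard: a substantially-more-likely showing (weight is at least 69).
    (a): 96 − 3 = 93 ≥ 69 [met]
    (b): 95 − 26 = 69 ≥ 69 [met]
  All elements met. The plaintiff retains the burden for Stage 2.
Stage 2 — burden on plaintiff; standard: a substantially-more-likely showing (weight is at least 69).
    (c): 98 − 7 = 91 ≥ 69 [met]
  All elements met. The burden passes to the defendant.
Stage 3 — burden on defendant; standard: a substantially-more-likely showing (weight is at least 69).
    (d): 89 − 21 = 68 < 69 [not met]
  The defendant does not carry Stage 3.
The analysis ends at Stage 3; the plaintiff prevails.

plaintiff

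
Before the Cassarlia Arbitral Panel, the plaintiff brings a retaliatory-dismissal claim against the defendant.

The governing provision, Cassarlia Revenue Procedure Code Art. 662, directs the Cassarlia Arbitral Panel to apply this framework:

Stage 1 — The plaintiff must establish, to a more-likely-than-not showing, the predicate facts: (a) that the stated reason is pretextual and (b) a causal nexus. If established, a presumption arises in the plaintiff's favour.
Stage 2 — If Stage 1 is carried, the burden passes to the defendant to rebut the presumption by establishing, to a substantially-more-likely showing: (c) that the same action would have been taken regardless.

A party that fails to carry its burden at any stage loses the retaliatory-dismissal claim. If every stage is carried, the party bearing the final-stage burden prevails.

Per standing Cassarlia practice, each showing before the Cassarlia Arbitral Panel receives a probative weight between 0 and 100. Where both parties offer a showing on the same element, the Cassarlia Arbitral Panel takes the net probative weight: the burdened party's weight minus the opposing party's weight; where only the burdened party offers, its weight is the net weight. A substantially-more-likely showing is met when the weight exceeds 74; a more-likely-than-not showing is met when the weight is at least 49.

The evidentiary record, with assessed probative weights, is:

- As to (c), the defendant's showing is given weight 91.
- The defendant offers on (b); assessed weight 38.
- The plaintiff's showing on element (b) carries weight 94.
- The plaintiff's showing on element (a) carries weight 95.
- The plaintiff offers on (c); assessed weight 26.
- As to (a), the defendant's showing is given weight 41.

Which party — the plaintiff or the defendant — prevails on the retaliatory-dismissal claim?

Stage 1 — burden on plaintiff; standard: a more-likely-than-not showing (weight is at least 49).
    (a): 95 − 41 = 54 ≥ 49 [met]
    (b): 94 − 38 = 56 ≥ 49 [met]
  The plaintiff carries Stage 1; the defendant now bears the burden.
Stage 2 — burden on defendant; standard: a substantially-more-likely showing (weight exceeds 74).
    (c): 91 − 26 = 65 ≤ 74 [not met]
  The defendant does not carry Stage 2.
So the plaintiff prevails.

plaintiff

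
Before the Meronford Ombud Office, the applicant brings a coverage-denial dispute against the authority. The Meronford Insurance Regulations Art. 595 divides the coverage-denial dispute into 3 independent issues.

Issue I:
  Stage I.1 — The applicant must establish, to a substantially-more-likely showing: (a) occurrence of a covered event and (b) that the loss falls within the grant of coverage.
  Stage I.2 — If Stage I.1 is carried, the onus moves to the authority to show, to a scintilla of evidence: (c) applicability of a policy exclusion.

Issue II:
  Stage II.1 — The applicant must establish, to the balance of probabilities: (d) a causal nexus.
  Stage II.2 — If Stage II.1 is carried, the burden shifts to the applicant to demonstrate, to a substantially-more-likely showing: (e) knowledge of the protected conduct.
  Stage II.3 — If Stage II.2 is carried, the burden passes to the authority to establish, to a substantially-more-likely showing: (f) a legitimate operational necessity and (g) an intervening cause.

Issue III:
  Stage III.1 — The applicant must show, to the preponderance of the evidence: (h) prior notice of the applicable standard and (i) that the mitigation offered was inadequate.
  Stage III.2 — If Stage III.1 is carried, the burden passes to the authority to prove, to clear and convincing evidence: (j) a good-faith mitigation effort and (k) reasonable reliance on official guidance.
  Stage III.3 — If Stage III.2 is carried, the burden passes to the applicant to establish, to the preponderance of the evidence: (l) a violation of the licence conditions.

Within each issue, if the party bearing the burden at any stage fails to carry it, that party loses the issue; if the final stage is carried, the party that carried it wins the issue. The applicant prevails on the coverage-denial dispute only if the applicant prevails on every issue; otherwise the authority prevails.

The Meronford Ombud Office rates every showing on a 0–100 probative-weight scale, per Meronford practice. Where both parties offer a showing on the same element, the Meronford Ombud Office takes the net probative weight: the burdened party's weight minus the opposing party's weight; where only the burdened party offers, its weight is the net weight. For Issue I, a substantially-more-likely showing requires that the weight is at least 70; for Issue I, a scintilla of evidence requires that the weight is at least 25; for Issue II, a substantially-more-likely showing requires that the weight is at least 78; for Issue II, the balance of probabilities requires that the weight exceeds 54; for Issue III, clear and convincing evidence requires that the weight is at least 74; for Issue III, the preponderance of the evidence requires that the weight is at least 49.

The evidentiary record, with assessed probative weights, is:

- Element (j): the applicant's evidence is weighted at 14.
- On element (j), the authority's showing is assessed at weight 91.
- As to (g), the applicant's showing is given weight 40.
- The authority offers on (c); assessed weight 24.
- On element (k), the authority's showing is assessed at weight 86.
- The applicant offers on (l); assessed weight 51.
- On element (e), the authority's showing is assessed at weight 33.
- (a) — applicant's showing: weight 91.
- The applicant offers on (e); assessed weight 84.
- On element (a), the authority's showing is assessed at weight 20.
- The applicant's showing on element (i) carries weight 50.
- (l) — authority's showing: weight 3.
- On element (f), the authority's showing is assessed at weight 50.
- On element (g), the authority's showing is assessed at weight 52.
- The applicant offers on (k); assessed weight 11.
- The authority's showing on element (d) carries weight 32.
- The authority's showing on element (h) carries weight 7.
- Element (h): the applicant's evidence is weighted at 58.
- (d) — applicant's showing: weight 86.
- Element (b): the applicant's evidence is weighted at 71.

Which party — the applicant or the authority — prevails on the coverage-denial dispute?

— Issue I —
Stage I.1 — burden on applicant; standard: a substantially-more-likely showing (weight is at least 70).
    (a): 91 − 20 = 71 ≥ 70 [met]
    (b): 71 ≥ 70 [met]
  The applicant carries Stage I.1; the authority now bears the burden.
Stage I.2 — burden on authority; standard: a scintilla of evidence (weight is at least 25).
    (c): 24 < 25 [not met]
  Not every element is met, so the authority fails to carry Stage I.2.
So the applicant prevails on this issue.
— Issue II —
Stage II.1 (applicant, the balance of probabilities, weight exceeds 54): (d) net 86−32=54 ≤ 54 — fails.
  Stage II.1 not carried; the applicant fails its burden.
The analysis ends at Stage II.1; the authority prevails on this issue.
— Issue III —
Stage III.1 (applicant, the preponderance of the evidence, weight is at least 49): (h) net 58−7=51 ≥ 49 — meets; (i) 50 ≥ 49 — meets.
  Stage III.1 is satisfied; the onus moves to the authority.
Stage III.2 (authority, clear and convincing evidence, weight is at least 74): (j) net 91−14=77 ≥ 74 — meets; (k) net 86−11=75 ≥ 74 — meets.
  Stage III.2 is satisfied; the onus moves to the applicant.
Stage III.3 (applicant, the preponderance of the evidence, weight is at least 49): (l) net 51−3=48 < 49 — fails.
  Stage III.3 not carried; the applicant fails its burden.
So the authority prevails on this issue.
Per-issue: Issue I → applicant; Issue II → authority; Issue III → authority. The applicant must prevail on every issue; overall, the authority prevails.

authority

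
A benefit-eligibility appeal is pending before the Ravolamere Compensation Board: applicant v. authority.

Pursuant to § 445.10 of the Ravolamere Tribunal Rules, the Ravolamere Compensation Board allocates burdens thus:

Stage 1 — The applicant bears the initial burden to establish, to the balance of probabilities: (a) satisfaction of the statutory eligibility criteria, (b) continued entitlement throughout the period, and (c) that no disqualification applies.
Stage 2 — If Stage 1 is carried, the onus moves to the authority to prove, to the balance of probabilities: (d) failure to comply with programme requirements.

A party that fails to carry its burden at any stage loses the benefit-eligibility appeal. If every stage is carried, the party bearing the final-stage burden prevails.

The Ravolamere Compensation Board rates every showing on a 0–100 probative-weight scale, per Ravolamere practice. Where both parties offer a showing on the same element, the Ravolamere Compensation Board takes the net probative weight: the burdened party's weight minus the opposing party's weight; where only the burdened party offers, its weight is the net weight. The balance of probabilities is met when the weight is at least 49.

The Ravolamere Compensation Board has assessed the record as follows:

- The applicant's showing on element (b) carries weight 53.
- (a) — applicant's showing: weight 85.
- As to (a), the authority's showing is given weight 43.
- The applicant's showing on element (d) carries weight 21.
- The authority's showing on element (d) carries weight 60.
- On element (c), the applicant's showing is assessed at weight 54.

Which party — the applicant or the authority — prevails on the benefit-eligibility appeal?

authority

Stage 1 (applicant, the balance of probabilities, weight is at least 49): (a) net 85−43=42 < 49 — fails; (b) 53 ≥ 49 — meets; (c) 54 ≥ 49 — meets.
  Not every element is met, so the applicant fails to carry Stage 1.
The authority prevails.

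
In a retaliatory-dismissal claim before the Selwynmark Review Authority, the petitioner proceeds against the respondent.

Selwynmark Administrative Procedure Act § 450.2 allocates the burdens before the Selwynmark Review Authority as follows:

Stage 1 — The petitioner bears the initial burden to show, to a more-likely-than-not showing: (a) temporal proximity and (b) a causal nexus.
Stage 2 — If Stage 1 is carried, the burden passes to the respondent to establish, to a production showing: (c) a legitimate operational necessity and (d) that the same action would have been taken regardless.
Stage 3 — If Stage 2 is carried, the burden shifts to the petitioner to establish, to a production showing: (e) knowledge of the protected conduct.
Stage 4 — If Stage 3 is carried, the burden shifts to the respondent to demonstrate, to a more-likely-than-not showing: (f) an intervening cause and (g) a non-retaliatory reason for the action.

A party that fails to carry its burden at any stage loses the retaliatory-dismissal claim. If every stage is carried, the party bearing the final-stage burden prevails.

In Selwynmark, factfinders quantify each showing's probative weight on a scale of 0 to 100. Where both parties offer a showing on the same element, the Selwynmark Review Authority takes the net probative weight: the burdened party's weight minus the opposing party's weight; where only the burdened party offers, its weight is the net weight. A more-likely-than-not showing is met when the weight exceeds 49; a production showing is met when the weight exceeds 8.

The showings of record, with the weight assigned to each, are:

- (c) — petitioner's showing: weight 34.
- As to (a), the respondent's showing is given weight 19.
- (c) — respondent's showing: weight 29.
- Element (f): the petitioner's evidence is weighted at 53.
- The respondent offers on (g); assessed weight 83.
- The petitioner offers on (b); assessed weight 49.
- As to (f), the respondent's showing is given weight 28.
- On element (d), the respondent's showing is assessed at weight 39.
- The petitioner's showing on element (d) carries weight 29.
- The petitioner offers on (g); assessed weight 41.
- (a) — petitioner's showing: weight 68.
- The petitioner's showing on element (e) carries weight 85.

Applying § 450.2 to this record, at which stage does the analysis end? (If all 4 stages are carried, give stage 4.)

stage 1

At Stage 1 the petitioner must meet a more-likely-than-not showing (weight exceeds 49): on (a) the weight is 68 less the opposing 19 gives net 49, ≤ 49, so (a) does not meet the standard; on (b) the weight is 49, ≤ 49, so (b) does not meet the standard.
  Not every element is met, so the petitioner fails to carry Stage 1.
The respondent prevails.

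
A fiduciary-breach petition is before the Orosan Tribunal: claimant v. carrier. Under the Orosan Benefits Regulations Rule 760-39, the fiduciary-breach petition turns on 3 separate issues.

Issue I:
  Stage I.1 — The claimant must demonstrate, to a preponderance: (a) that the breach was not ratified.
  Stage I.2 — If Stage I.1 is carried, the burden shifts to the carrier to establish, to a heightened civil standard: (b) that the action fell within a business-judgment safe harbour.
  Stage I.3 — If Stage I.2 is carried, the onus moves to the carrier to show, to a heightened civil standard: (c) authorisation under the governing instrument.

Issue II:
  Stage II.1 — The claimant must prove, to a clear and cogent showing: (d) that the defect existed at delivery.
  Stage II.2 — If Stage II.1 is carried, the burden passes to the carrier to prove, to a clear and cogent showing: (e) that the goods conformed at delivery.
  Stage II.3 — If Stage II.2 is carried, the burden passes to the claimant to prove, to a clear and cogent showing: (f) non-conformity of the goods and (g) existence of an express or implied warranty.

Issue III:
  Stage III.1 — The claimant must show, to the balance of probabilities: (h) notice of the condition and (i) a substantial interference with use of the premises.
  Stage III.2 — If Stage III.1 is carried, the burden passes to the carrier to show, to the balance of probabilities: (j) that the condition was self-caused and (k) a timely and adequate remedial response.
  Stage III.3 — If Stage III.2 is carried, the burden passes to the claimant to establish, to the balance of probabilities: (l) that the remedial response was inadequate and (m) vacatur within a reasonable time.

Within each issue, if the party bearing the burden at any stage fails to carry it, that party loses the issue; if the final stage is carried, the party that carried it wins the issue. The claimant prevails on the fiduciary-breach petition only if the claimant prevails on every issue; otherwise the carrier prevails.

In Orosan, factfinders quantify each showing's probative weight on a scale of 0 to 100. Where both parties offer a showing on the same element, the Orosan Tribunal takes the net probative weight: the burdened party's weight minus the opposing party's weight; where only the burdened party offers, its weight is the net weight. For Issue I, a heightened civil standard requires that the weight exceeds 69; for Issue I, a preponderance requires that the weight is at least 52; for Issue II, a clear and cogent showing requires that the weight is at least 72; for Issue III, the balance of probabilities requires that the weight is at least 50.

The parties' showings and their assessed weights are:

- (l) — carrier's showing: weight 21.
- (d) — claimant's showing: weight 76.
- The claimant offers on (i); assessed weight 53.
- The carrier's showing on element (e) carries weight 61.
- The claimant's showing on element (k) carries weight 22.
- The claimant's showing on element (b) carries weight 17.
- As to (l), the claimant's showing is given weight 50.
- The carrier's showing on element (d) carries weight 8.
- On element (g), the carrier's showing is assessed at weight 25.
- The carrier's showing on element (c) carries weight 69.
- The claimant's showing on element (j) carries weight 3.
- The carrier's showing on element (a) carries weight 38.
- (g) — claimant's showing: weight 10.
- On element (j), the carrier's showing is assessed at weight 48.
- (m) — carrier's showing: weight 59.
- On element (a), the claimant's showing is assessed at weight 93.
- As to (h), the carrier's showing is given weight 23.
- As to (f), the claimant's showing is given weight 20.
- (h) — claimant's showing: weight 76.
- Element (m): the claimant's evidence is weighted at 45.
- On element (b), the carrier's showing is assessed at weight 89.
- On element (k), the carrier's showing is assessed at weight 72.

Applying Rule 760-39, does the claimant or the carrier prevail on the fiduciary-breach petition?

carrier

— Issue I —
At Stage I.1 the claimant must meet a preponderance (weight is at least 52): on (a) the weight is 93 less the opposing 38 gives net 55, which does reach 52, so (a) meets the standard.
  All elements met. The burden passes to the carrier.
At Stage I.2 the carrier must meet a heightened civil standard (weight exceeds 69): on (b) the weight is 89 less the opposing 17 gives net 72, > 69, so (b) meets the standard.
  Stage I.2 is satisfied; the carrier continues to bear the burden.
At Stage I.3 the carrier must meet a heightened civil standard (weight exceeds 69): on (c) the weight is 69, ≤ 69, so (c) does not meet the standard.
  The carrier does not carry Stage I.3.
The analysis ends at Stage I.3; the claimant prevails on this issue.
— Issue II —
At Stage II.1 the claimant must meet a clear and cogent showing (weight is at least 72): on (d) the weight is 76 less the opposing 8 gives net 68, < 72, so (d) does not meet the standard.
  Stage II.1 not carried; the claimant fails its burden.
The carrier prevails on this issue.
— Issue III —
Stage III.1 (claimant, the balance of probabilities, weight is at least 50): (h) net 76−23=53 ≥ 50 — meets; (i) 53 ≥ 50 — meets.
  Stage III.1 carried; the burden shifts to the carrier.
Stage III.2 (carrier, the balance of probabilities, weight is at least 50): (j) net 48−3=45 < 50 — fails; (k) net 72−22=50 ≥ 50 — meets.
  Not every element is met, so the carrier fails to carry Stage III.2.
The analysis ends at Stage III.2; the claimant prevails on this issue.
Per-issue: Issue I → claimant; Issue II → carrier; Issue III → claimant. The claimant must prevail on every issue; overall, the carrier prevails.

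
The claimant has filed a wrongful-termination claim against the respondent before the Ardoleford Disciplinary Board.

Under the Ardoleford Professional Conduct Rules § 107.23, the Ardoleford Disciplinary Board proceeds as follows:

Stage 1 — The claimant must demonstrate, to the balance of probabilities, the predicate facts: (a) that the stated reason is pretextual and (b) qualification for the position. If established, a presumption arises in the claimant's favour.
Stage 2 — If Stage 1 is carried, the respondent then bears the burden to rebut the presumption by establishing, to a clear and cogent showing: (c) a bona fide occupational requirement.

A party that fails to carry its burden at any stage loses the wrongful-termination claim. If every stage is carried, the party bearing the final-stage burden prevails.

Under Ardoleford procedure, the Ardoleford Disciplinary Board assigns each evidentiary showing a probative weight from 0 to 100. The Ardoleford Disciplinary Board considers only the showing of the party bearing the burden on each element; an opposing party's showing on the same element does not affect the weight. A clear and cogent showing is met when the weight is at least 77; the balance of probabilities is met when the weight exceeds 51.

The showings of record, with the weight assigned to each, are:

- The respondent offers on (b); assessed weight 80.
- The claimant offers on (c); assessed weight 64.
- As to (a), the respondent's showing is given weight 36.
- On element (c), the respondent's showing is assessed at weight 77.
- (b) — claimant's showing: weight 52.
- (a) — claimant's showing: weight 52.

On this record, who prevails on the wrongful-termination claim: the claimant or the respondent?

respondent

Stage 1 — burden on claimant; standard: the balance of probabilities (weight exceeds 51).
    (a): 52 (respondent's 36 disregarded) > 51 [met]
    (b): 52 (respondent's 80 disregarded) > 51 [met]
  Stage 1 carried; the burden shifts to the respondent.
Stage 2 — burden on respondent; standard: a clear and cogent showing (weight is at least 77).
    (c): 77 (claimant's 64 disregarded) ≥ 77 [met]
  All elements met at the final stage.
With every stage satisfied, the respondent prevails.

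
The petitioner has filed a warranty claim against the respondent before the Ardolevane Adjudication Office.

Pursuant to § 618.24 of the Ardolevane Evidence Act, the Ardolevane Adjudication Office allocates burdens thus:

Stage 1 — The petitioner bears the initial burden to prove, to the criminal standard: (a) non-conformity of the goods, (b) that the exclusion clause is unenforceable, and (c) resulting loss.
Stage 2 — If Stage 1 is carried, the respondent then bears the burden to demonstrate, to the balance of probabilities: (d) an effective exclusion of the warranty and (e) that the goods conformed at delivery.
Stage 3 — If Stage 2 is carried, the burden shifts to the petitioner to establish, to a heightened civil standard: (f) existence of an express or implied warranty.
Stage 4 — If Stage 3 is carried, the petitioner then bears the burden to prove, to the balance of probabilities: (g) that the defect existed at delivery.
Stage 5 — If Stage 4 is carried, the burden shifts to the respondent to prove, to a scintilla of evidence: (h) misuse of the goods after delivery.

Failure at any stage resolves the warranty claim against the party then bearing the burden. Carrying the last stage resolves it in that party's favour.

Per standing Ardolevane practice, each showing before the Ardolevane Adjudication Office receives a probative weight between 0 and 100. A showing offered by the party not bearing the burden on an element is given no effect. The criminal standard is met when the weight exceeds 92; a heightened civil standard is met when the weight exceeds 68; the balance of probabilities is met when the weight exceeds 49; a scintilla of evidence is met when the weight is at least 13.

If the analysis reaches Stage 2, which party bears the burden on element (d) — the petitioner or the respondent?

Stage 2's rule assigns the burden to the respondent (to the balance of probabilities).

respondent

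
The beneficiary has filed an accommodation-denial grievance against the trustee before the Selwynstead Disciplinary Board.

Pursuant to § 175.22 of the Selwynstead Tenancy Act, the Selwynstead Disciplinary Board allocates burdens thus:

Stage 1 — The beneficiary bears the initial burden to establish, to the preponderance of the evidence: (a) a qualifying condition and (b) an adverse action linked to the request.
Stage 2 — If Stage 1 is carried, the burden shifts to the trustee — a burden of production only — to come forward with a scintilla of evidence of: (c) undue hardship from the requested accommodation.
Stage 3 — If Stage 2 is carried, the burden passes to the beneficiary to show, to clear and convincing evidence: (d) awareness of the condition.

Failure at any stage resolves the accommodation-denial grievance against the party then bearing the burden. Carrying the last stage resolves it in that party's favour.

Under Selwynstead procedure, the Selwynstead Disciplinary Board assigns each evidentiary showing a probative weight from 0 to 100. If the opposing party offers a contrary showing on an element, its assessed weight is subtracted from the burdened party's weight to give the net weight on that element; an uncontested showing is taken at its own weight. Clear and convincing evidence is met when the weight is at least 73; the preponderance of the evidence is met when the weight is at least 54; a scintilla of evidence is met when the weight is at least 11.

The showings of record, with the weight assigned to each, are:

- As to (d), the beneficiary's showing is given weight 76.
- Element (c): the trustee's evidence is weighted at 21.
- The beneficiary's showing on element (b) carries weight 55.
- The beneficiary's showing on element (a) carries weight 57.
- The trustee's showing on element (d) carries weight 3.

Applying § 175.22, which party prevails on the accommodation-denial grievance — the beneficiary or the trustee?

Stage 1 — burden on beneficiary; standard: the preponderance of the evidence (weight is at least 54).
    (a): 57 ≥ 54 [met]
    (b): 55 ≥ 54 [met]
  All elements met. The burden passes to the trustee.
Stage 2 — burden on trustee; standard: a scintilla of evidence (weight is at least 11).
    (c): 21 ≥ 11 [met]
  Stage 2 carried; the burden shifts to the beneficiary.
Stage 3 — burden on beneficiary; standard: clear and convincing evidence (weight is at least 73).
    (d): 76 − 3 = 73 ≥ 73 [met]
  The beneficiary carries the last stage.
With every stage satisfied, the beneficiary prevails.

beneficiary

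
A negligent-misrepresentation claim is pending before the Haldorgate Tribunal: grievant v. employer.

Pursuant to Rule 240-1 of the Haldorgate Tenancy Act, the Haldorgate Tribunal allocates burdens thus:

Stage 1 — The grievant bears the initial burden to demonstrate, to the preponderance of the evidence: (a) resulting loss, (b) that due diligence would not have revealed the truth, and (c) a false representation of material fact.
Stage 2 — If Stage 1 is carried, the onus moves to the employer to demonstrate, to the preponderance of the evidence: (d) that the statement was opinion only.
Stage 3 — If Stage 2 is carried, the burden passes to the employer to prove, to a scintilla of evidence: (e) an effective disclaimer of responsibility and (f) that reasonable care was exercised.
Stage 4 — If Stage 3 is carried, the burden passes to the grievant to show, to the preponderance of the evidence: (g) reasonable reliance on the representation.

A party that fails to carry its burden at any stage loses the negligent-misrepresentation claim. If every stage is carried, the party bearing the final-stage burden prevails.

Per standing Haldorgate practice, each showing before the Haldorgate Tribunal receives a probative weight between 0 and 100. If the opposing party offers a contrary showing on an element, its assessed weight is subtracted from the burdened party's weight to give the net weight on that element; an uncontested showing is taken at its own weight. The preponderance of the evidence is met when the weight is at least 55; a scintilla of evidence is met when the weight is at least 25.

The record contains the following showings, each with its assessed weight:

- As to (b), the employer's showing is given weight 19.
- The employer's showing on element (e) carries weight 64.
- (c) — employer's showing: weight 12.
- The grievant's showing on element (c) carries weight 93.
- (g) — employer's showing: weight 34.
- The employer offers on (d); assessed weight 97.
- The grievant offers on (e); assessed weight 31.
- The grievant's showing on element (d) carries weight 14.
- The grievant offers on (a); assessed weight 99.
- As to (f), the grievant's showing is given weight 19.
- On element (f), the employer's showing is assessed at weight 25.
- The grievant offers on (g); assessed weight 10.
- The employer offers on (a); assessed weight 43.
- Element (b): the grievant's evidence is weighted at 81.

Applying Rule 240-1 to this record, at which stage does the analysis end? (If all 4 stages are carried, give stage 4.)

stage 3

At Stage 1 the grievant must meet the preponderance of the evidence (weight is at least 55): on (a) the weight is 99 less the opposing 43 gives net 56, which does reach 55, so (a) meets the standard; on (b) the weight is 81 less the opposing 19 gives net 62, which does reach 55, so (b) meets the standard; on (c) the weight is 93 less the opposing 12 gives net 81, ≥ 55, so (c) meets the standard.
  Stage 1 is satisfied; the onus moves to the employer.
At Stage 2 the employer must meet the preponderance of the evidence (weight is at least 55): on (d) the weight is 97 less the opposing 14 gives net 83, which does reach 55, so (d) meets the standard.
  Stage 2 is satisfied; the employer continues to bear the burden.
At Stage 3 the employer must meet a scintilla of evidence (weight is at least 25): on (e) the weight is 64 less the opposing 31 gives net 33, ≥ 25, so (e) meets the standard; on (f) the weight is 25 less the opposing 19 gives net 6, < 25, so (f) does not meet the standard.
  The employer does not carry Stage 3.
So the grievant prevails.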